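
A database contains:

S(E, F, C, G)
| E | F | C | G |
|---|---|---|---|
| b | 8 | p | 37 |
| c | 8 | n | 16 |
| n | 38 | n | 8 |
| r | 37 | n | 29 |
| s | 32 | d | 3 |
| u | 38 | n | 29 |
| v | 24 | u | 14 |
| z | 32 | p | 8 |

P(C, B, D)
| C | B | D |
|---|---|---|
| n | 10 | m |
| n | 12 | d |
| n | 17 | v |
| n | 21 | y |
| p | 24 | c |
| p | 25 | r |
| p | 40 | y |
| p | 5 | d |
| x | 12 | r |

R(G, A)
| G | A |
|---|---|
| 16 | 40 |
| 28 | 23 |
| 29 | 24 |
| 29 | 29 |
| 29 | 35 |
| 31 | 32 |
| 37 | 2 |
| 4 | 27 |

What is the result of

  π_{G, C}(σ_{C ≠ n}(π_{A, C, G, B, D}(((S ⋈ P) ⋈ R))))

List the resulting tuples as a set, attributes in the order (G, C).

{(37, p)}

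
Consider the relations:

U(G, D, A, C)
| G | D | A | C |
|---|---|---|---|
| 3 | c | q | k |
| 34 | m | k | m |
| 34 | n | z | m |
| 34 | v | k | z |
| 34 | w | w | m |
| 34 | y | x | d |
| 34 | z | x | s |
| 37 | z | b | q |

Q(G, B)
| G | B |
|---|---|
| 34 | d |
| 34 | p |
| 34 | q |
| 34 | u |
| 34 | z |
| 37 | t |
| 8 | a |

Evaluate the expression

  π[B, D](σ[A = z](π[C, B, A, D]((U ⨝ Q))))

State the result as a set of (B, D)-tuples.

{(d, n), (p, n), (q, n), (u, n), (z, n)}

U ⋈ Q (natural join on G): {(34, m, k, m, d), (34, m, k, m, p), (34, m, k, m, q), (34, m, k, m, u), (34, m, k, m, z), (34, n, z, m, d), (34, n, z, m, p), (34, n, z, m, q), (34, n, z, m, u), (34, n, z, m, z), (34, v, k, z, d), (34, v, k, z, p), (34, v, k, z, q), (34, v, k, z, u), (34, v, k, z, z), (34, w, w, m, d), (34, w, w, m, p), (34, w, w, m, q), (34, w, w, m, u), (34, w, w, m, z), (34, y, x, d, d), (34, y, x, d, p), (34, y, x, d, q), (34, y, x, d, u), (34, y, x, d, z), (34, z, x, s, d), (34, z, x, s, p), (34, z, x, s, q), (34, z, x, s, u), (34, z, x, s, z), (37, z, b, q, t)}
π[C, B, A, D]: project onto (C, B, A, D) → {(d, d, x, y), (d, p, x, y), (d, q, x, y), (d, u, x, y), (d, z, x, y), (m, d, k, m), (m, d, w, w), (m, d, z, n), (m, p, k, m), (m, p, w, w), (m, p, z, n), (m, q, k, m), (m, q, w, w), (m, q, z, n), (m, u, k, m), (m, u, w, w), (m, u, z, n), (m, z, k, m), (m, z, w, w), (m, z, z, n), (q, t, b, z), (s, d, x, z), (s, p, x, z), (s, q, x, z), (s, u, x, z), (s, z, x, z), (z, d, k, v), (z, p, k, v), (z, q, k, v), (z, u, k, v), (z, z, k, v)}
Filtering on A = z leaves {(m, d, z, n), (m, p, z, n), (m, q, z, n), (m, u, z, n), (m, z, z, n)}.
π[B, D]: project onto (B, D) → {(d, n), (p, n), (q, n), (u, n), (z, n)}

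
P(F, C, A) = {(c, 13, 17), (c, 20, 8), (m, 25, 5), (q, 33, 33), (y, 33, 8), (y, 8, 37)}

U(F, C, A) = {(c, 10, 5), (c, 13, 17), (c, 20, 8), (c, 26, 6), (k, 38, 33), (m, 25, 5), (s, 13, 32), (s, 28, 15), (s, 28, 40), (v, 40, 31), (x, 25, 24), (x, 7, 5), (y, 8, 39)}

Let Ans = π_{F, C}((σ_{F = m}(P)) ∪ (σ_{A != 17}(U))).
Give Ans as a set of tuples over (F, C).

Apply σ_{F = m}; surviving tuples: {(m, 25, 5)}
Apply σ_{A != 17}; surviving tuples: {(c, 10, 5), (c, 20, 8), (c, 26, 6), (k, 38, 33), (m, 25, 5), (s, 13, 32), (s, 28, 15), (s, 28, 40), (v, 40, 31), (x, 25, 24), (x, 7, 5), (y, 8, 39)}
Set union of the two operands is {(c, 10, 5), (c, 20, 8), (c, 26, 6), (k, 38, 33), (m, 25, 5), (s, 13, 32), (s, 28, 15), (s, 28, 40), (v, 40, 31), (x, 25, 24), (x, 7, 5), (y, 8, 39)}.
π[F, C]: project onto (F, C) (1 duplicate(s) eliminated) → {(c, 10), (c, 20), (c, 26), (k, 38), (m, 25), (s, 13), (s, 28), (v, 40), (x, 25), (x, 7), (y, 8)}

{(c, 10), (c, 20), (c, 26), (k, 38), (m, 25), (s, 13), (s, 28), (v, 40), (x, 25), (x, 7), (y, 8)}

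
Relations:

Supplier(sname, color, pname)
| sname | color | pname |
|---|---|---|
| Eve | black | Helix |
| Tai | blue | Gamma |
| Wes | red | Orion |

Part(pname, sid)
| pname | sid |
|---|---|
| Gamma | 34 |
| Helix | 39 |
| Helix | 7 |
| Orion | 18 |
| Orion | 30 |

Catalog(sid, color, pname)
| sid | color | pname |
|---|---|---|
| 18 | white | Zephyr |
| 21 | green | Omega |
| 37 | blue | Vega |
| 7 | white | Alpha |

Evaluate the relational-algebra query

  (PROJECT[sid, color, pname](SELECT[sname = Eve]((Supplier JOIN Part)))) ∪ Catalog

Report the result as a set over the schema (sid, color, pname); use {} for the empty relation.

{(18, white, Zephyr), (21, green, Omega), (37, blue, Vega), (39, black, Helix), (7, black, Helix), (7, white, Alpha)}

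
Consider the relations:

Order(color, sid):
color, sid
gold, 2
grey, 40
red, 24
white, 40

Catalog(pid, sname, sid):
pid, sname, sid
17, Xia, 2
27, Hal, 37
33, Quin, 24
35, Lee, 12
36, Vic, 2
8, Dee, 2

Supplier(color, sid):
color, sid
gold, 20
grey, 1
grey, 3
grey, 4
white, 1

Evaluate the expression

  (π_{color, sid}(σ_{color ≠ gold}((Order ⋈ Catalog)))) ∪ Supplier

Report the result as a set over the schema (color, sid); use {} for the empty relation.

{(gold, 20), (grey, 1), (grey, 3), (grey, 4), (red, 24), (white, 1)}

Natural join on sid: {(gold, 2, 17, Xia), (gold, 2, 36, Vic), (gold, 2, 8, Dee), (red, 24, 33, Quin)}
Apply σ_{color ≠ gold}; surviving tuples: {(red, 24, 33, Quin)}
π_{color, sid} gives {(red, 24)}.
Taking the union: {(gold, 20), (grey, 1), (grey, 3), (grey, 4), (red, 24), (white, 1)}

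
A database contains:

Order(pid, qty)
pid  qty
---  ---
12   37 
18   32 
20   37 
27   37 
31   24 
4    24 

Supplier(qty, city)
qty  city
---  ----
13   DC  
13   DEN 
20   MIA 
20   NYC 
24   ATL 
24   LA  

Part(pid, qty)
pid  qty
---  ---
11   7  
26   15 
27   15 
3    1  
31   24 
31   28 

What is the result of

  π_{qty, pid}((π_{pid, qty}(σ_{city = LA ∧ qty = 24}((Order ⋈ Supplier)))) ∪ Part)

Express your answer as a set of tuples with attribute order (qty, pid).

{(1, 3), (15, 26), (15, 27), (24, 31), (24, 4), (28, 31), (7, 11)}

Natural join on qty: {(31, 24, ATL), (31, 24, LA), (4, 24, ATL), (4, 24, LA)}
Selection city = LA ∧ qty = 24: {(31, 24, LA), (4, 24, LA)}
Keep only column(s) pid, qty: {(31, 24), (4, 24)}
Set union of the two operands is {(11, 7), (26, 15), (27, 15), (3, 1), (31, 24), (31, 28), (4, 24)}.
Keep only column(s) qty, pid: {(1, 3), (15, 26), (15, 27), (24, 31), (24, 4), (28, 31), (7, 11)}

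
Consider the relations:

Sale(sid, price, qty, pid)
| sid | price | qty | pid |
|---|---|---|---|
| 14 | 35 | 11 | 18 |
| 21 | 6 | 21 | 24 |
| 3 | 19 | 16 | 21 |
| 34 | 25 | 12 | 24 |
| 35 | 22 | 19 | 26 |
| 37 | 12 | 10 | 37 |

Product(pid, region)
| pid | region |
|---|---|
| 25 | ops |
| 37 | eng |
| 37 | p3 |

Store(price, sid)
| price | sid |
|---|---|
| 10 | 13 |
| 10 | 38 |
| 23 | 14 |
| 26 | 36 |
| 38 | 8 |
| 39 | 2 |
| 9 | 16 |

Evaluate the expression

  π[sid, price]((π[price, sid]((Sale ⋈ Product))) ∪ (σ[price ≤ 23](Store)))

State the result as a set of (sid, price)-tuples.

{(13, 10), (14, 23), (16, 9), (37, 12), (38, 10)}

Natural join on pid: {(37, 12, 10, 37, eng), (37, 12, 10, 37, p3)}
Keep only column(s) price, sid (1 duplicate(s) eliminated): {(12, 37)}
Apply σ_{price ≤ 23}; surviving tuples: {(10, 13), (10, 38), (23, 14), (9, 16)}
Taking the union: {(10, 13), (10, 38), (12, 37), (23, 14), (9, 16)}
Keep only column(s) sid, price: {(13, 10), (14, 23), (16, 9), (37, 12), (38, 10)}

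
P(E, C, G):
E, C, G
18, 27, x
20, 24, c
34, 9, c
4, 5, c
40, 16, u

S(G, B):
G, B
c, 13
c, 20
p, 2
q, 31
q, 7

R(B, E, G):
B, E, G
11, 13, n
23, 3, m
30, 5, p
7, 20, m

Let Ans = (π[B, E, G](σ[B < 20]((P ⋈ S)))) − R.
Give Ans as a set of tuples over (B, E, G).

{(13, 20, c), (13, 34, c), (13, 4, c)}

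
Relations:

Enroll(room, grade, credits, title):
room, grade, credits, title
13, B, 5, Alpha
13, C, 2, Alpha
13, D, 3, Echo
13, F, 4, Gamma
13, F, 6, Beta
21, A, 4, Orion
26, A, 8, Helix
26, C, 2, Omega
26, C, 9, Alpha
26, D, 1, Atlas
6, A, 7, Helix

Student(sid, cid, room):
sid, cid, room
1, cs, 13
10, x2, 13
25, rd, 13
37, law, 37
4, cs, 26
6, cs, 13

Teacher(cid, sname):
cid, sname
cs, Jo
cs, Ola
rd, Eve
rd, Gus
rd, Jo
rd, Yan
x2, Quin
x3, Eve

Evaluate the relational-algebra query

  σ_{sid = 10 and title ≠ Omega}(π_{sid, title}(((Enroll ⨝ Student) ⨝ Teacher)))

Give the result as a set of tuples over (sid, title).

Joining Enroll and Student on room yields {(13, B, 5, Alpha, 1, cs), (13, B, 5, Alpha, 10, x2), (13, B, 5, Alpha, 25, rd), (13, B, 5, Alpha, 6, cs), (13, C, 2, Alpha, 1, cs), (13, C, 2, Alpha, 10, x2), (13, C, 2, Alpha, 25, rd), (13, C, 2, Alpha, 6, cs), (13, D, 3, Echo, 1, cs), (13, D, 3, Echo, 10, x2), (13, D, 3, Echo, 25, rd), (13, D, 3, Echo, 6, cs), (13, F, 4, Gamma, 1, cs), (13, F, 4, Gamma, 10, x2), (13, F, 4, Gamma, 25, rd), (13, F, 4, Gamma, 6, cs), (13, F, 6, Beta, 1, cs), (13, F, 6, Beta, 10, x2), (13, F, 6, Beta, 25, rd), (13, F, 6, Beta, 6, cs), (26, A, 8, Helix, 4, cs), (26, C, 2, Omega, 4, cs), (26, C, 9, Alpha, 4, cs), (26, D, 1, Atlas, 4, cs)}.
Joining (Enroll ⨝ Student) and Teacher on cid yields {(13, B, 5, Alpha, 1, cs, Jo), (13, B, 5, Alpha, 1, cs, Ola), (13, B, 5, Alpha, 10, x2, Quin), (13, B, 5, Alpha, 25, rd, Eve), (13, B, 5, Alpha, 25, rd, Gus), (13, B, 5, Alpha, 25, rd, Jo), (13, B, 5, Alpha, 25, rd, Yan), (13, B, 5, Alpha, 6, cs, Jo), (13, B, 5, Alpha, 6, cs, Ola), (13, C, 2, Alpha, 1, cs, Jo), (13, C, 2, Alpha, 1, cs, Ola), (13, C, 2, Alpha, 10, x2, Quin), (13, C, 2, Alpha, 25, rd, Eve), (13, C, 2, Alpha, 25, rd, Gus), (13, C, 2, Alpha, 25, rd, Jo), (13, C, 2, Alpha, 25, rd, Yan), (13, C, 2, Alpha, 6, cs, Jo), (13, C, 2, Alpha, 6, cs, Ola), (13, D, 3, Echo, 1, cs, Jo), (13, D, 3, Echo, 1, cs, Ola), (13, D, 3, Echo, 10, x2, Quin), (13, D, 3, Echo, 25, rd, Eve), (13, D, 3, Echo, 25, rd, Gus), (13, D, 3, Echo, 25, rd, Jo), (13, D, 3, Echo, 25, rd, Yan), (13, D, 3, Echo, 6, cs, Jo), (13, D, 3, Echo, 6, cs, Ola), (13, F, 4, Gamma, 1, cs, Jo), (13, F, 4, Gamma, 1, cs, Ola), (13, F, 4, Gamma, 10, x2, Quin), (13, F, 4, Gamma, 25, rd, Eve), (13, F, 4, Gamma, 25, rd, Gus), (13, F, 4, Gamma, 25, rd, Jo), (13, F, 4, Gamma, 25, rd, Yan), (13, F, 4, Gamma, 6, cs, Jo), (13, F, 4, Gamma, 6, cs, Ola), (13, F, 6, Beta, 1, cs, Jo), (13, F, 6, Beta, 1, cs, Ola), (13, F, 6, Beta, 10, x2, Quin), (13, F, 6, Beta, 25, rd, Eve), (13, F, 6, Beta, 25, rd, Gus), (13, F, 6, Beta, 25, rd, Jo), (13, F, 6, Beta, 25, rd, Yan), (13, F, 6, Beta, 6, cs, Jo), (13, F, 6, Beta, 6, cs, Ola), (26, A, 8, Helix, 4, cs, Jo), (26, A, 8, Helix, 4, cs, Ola), (26, C, 2, Omega, 4, cs, Jo), (26, C, 2, Omega, 4, cs, Ola), (26, C, 9, Alpha, 4, cs, Jo), (26, C, 9, Alpha, 4, cs, Ola), (26, D, 1, Atlas, 4, cs, Jo), (26, D, 1, Atlas, 4, cs, Ola)}.
π[sid, title]: project onto (sid, title) (33 duplicate(s) eliminated) → {(1, Alpha), (1, Beta), (1, Echo), (1, Gamma), (10, Alpha), (10, Beta), (10, Echo), (10, Gamma), (25, Alpha), (25, Beta), (25, Echo), (25, Gamma), (4, Alpha), (4, Atlas), (4, Helix), (4, Omega), (6, Alpha), (6, Beta), (6, Echo), (6, Gamma)}
Filtering on sid = 10 and title ≠ Omega leaves {(10, Alpha), (10, Beta), (10, Echo), (10, Gamma)}.

{(10, Alpha), (10, Beta), (10, Echo), (10, Gamma)}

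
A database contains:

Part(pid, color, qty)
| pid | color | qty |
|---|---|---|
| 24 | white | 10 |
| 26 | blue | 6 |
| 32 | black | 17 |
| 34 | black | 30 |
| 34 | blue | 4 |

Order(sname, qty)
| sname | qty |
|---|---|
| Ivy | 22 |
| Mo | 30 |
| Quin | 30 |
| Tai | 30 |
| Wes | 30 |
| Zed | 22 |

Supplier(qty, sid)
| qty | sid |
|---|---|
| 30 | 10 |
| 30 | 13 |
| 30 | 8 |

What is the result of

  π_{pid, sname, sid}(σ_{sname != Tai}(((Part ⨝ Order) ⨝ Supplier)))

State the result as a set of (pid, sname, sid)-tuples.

Natural join on qty: {(34, black, 30, Mo), (34, black, 30, Quin), (34, black, 30, Tai), (34, black, 30, Wes)}
Natural join on qty: {(34, black, 30, Mo, 10), (34, black, 30, Mo, 13), (34, black, 30, Mo, 8), (34, black, 30, Quin, 10), (34, black, 30, Quin, 13), (34, black, 30, Quin, 8), (34, black, 30, Tai, 10), (34, black, 30, Tai, 13), (34, black, 30, Tai, 8), (34, black, 30, Wes, 10), (34, black, 30, Wes, 13), (34, black, 30, Wes, 8)}
Filtering on sname != Tai leaves {(34, black, 30, Mo, 10), (34, black, 30, Mo, 13), (34, black, 30, Mo, 8), (34, black, 30, Quin, 10), (34, black, 30, Quin, 13), (34, black, 30, Quin, 8), (34, black, 30, Wes, 10), (34, black, 30, Wes, 13), (34, black, 30, Wes, 8)}.
Keep only column(s) pid, sname, sid: {(34, Mo, 10), (34, Mo, 13), (34, Mo, 8), (34, Quin, 10), (34, Quin, 13), (34, Quin, 8), (34, Wes, 10), (34, Wes, 13), (34, Wes, 8)}

{(34, Mo, 10), (34, Mo, 13), (34, Mo, 8), (34, Quin, 10), (34, Quin, 13), (34, Quin, 8), (34, Wes, 10), (34, Wes, 13), (34, Wes, 8)}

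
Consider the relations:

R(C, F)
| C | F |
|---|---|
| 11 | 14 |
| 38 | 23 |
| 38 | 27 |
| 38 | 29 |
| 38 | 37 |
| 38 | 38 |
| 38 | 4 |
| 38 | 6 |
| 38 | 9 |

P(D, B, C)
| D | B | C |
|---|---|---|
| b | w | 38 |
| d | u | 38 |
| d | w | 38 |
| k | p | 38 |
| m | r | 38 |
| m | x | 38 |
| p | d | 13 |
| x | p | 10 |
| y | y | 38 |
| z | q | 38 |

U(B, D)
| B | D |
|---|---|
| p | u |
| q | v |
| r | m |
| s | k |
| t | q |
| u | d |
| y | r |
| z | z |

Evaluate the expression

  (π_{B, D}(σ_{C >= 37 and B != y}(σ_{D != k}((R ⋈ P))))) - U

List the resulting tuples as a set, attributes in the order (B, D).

Natural join on C: {(38, 23, b, w), (38, 23, d, u), (38, 23, d, w), (38, 23, k, p), (38, 23, m, r), (38, 23, m, x), (38, 23, y, y), (38, 23, z, q), (38, 27, b, w), (38, 27, d, u), (38, 27, d, w), (38, 27, k, p), (38, 27, m, r), (38, 27, m, x), (38, 27, y, y), (38, 27, z, q), (38, 29, b, w), (38, 29, d, u), (38, 29, d, w), (38, 29, k, p), (38, 29, m, r), (38, 29, m, x), (38, 29, y, y), (38, 29, z, q), (38, 37, b, w), (38, 37, d, u), (38, 37, d, w), (38, 37, k, p), (38, 37, m, r), (38, 37, m, x), (38, 37, y, y), (38, 37, z, q), (38, 38, b, w), (38, 38, d, u), (38, 38, d, w), (38, 38, k, p), (38, 38, m, r), (38, 38, m, x), (38, 38, y, y), (38, 38, z, q), (38, 4, b, w), (38, 4, d, u), (38, 4, d, w), (38, 4, k, p), (38, 4, m, r), (38, 4, m, x), (38, 4, y, y), (38, 4, z, q), (38, 6, b, w), (38, 6, d, u), (38, 6, d, w), (38, 6, k, p), (38, 6, m, r), (38, 6, m, x), (38, 6, y, y), (38, 6, z, q), (38, 9, b, w), (38, 9, d, u), (38, 9, d, w), (38, 9, k, p), (38, 9, m, r), (38, 9, m, x), (38, 9, y, y), (38, 9, z, q)}
Apply σ_{D != k}; surviving tuples: {(38, 23, b, w), (38, 23, d, u), (38, 23, d, w), (38, 23, m, r), (38, 23, m, x), (38, 23, y, y), (38, 23, z, q), (38, 27, b, w), (38, 27, d, u), (38, 27, d, w), (38, 27, m, r), (38, 27, m, x), (38, 27, y, y), (38, 27, z, q), (38, 29, b, w), (38, 29, d, u), (38, 29, d, w), (38, 29, m, r), (38, 29, m, x), (38, 29, y, y), (38, 29, z, q), (38, 37, b, w), (38, 37, d, u), (38, 37, d, w), (38, 37, m, r), (38, 37, m, x), (38, 37, y, y), (38, 37, z, q), (38, 38, b, w), (38, 38, d, u), (38, 38, d, w), (38, 38, m, r), (38, 38, m, x), (38, 38, y, y), (38, 38, z, q), (38, 4, b, w), (38, 4, d, u), (38, 4, d, w), (38, 4, m, r), (38, 4, m, x), (38, 4, y, y), (38, 4, z, q), (38, 6, b, w), (38, 6, d, u), (38, 6, d, w), (38, 6, m, r), (38, 6, m, x), (38, 6, y, y), (38, 6, z, q), (38, 9, b, w), (38, 9, d, u), (38, 9, d, w), (38, 9, m, r), (38, 9, m, x), (38, 9, y, y), (38, 9, z, q)}
Apply σ_{C >= 37 and B != y}; surviving tuples: {(38, 23, b, w), (38, 23, d, u), (38, 23, d, w), (38, 23, m, r), (38, 23, m, x), (38, 23, z, q), (38, 27, b, w), (38, 27, d, u), (38, 27, d, w), (38, 27, m, r), (38, 27, m, x), (38, 27, z, q), (38, 29, b, w), (38, 29, d, u), (38, 29, d, w), (38, 29, m, r), (38, 29, m, x), (38, 29, z, q), (38, 37, b, w), (38, 37, d, u), (38, 37, d, w), (38, 37, m, r), (38, 37, m, x), (38, 37, z, q), (38, 38, b, w), (38, 38, d, u), (38, 38, d, w), (38, 38, m, r), (38, 38, m, x), (38, 38, z, q), (38, 4, b, w), (38, 4, d, u), (38, 4, d, w), (38, 4, m, r), (38, 4, m, x), (38, 4, z, q), (38, 6, b, w), (38, 6, d, u), (38, 6, d, w), (38, 6, m, r), (38, 6, m, x), (38, 6, z, q), (38, 9, b, w), (38, 9, d, u), (38, 9, d, w), (38, 9, m, r), (38, 9, m, x), (38, 9, z, q)}
π_{B, D} gives {(q, z), (r, m), (u, d), (w, b), (w, d), (x, m)} (42 duplicate(s) eliminated).
Difference: {(q, z), (r, m), (u, d), (w, b), (w, d), (x, m)} with {(p, u), (q, v), (r, m), (s, k), (t, q), (u, d), (y, r), (z, z)} → {(q, z), (w, b), (w, d), (x, m)}

{(q, z), (w, b), (w, d), (x, m)}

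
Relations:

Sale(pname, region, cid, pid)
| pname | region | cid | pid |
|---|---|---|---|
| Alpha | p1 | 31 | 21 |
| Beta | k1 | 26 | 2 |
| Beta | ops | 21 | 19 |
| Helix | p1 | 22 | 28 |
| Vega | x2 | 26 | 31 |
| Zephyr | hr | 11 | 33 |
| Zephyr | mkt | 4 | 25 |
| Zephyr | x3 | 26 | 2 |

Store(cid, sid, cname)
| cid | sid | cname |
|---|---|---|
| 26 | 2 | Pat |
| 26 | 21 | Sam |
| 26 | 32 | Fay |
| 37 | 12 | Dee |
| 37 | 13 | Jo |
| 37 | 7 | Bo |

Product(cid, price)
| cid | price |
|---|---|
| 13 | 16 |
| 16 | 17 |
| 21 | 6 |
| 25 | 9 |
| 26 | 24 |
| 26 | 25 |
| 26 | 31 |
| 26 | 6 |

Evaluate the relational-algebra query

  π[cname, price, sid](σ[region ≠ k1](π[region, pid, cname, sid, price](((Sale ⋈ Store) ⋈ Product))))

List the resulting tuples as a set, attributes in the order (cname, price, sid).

{(Fay, 24, 32), (Fay, 25, 32), (Fay, 31, 32), (Fay, 6, 32), (Pat, 24, 2), (Pat, 25, 2), (Pat, 31, 2), (Pat, 6, 2), (Sam, 24, 21), (Sam, 25, 21), (Sam, 31, 21), (Sam, 6, 21)}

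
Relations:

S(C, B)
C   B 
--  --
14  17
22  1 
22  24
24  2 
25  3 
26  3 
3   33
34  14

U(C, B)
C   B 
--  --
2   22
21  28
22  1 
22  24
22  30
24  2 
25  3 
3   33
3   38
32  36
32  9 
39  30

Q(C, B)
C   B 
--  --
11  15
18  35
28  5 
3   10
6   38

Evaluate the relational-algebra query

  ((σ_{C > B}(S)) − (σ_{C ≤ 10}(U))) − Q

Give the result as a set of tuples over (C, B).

{(22, 1), (24, 2), (25, 3), (26, 3), (34, 14)}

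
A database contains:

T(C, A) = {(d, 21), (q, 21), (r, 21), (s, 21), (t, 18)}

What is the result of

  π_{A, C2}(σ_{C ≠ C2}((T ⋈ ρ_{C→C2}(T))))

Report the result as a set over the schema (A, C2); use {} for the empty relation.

{(21, d), (21, q), (21, r), (21, s)}

ρ[C→C2]: schema becomes (C2, A); tuples unchanged.
Joining T and ρ_{C→C2}(T) on A yields {(d, 21, d), (d, 21, q), (d, 21, r), (d, 21, s), (q, 21, d), (q, 21, q), (q, 21, r), (q, 21, s), (r, 21, d), (r, 21, q), (r, 21, r), (r, 21, s), (s, 21, d), (s, 21, q), (s, 21, r), (s, 21, s), (t, 18, t)}.
Filtering on C ≠ C2 leaves {(d, 21, q), (d, 21, r), (d, 21, s), (q, 21, d), (q, 21, r), (q, 21, s), (r, 21, d), (r, 21, q), (r, 21, s), (s, 21, d), (s, 21, q), (s, 21, r)}.
π[A, C2]: project onto (A, C2) (8 duplicate(s) eliminated) → {(21, d), (21, q), (21, r), (21, s)}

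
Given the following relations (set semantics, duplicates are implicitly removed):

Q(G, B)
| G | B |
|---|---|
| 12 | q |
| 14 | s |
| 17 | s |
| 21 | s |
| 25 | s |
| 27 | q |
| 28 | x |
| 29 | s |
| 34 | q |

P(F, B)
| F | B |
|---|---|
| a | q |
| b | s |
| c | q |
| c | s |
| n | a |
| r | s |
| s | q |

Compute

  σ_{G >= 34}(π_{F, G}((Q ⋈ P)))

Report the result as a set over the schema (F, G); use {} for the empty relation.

{(a, 34), (c, 34), (s, 34)}

Joining Q and P on B yields {(12, q, a), (12, q, c), (12, q, s), (14, s, b), (14, s, c), (14, s, r), (17, s, b), (17, s, c), (17, s, r), (21, s, b), (21, s, c), (21, s, r), (25, s, b), (25, s, c), (25, s, r), (27, q, a), (27, q, c), (27, q, s), (29, s, b), (29, s, c), (29, s, r), (34, q, a), (34, q, c), (34, q, s)}.
π_{F, G} gives {(a, 12), (a, 27), (a, 34), (b, 14), (b, 17), (b, 21), (b, 25), (b, 29), (c, 12), (c, 14), (c, 17), (c, 21), (c, 25), (c, 27), (c, 29), (c, 34), (r, 14), (r, 17), (r, 21), (r, 25), (r, 29), (s, 12), (s, 27), (s, 34)}.
σ[G >= 34]: keep tuples satisfying G >= 34 → {(a, 34), (c, 34), (s, 34)}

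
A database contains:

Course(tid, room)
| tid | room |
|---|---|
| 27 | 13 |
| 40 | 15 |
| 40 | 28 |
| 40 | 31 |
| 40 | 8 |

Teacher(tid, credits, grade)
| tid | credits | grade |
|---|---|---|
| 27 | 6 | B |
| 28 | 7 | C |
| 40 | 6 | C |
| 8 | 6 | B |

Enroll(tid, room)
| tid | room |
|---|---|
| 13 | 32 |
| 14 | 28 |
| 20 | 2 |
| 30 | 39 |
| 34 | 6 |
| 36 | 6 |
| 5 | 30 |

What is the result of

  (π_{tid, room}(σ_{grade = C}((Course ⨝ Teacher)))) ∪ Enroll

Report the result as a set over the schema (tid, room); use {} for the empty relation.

Joining Course and Teacher on tid yields {(27, 13, 6, B), (40, 15, 6, C), (40, 28, 6, C), (40, 31, 6, C), (40, 8, 6, C)}.
Selection grade = C: {(40, 15, 6, C), (40, 28, 6, C), (40, 31, 6, C), (40, 8, 6, C)}
π_{tid, room} gives {(40, 15), (40, 28), (40, 31), (40, 8)}.
Union: {(40, 15), (40, 28), (40, 31), (40, 8)} with {(13, 32), (14, 28), (20, 2), (30, 39), (34, 6), (36, 6), (5, 30)} → {(13, 32), (14, 28), (20, 2), (30, 39), (34, 6), (36, 6), (40, 15), (40, 28), (40, 31), (40, 8), (5, 30)}

{(13, 32), (14, 28), (20, 2), (30, 39), (34, 6), (36, 6), (40, 15), (40, 28), (40, 31), (40, 8), (5, 30)}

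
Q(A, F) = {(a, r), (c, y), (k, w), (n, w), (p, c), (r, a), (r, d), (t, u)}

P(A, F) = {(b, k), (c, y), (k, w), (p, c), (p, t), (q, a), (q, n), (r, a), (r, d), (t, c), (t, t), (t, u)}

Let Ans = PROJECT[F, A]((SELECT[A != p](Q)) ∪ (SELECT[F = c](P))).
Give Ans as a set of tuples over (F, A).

{(a, r), (c, p), (c, t), (d, r), (r, a), (u, t), (w, k), (w, n), (y, c)}

σ[A != p]: keep tuples satisfying A != p → {(a, r), (c, y), (k, w), (n, w), (r, a), (r, d), (t, u)}
σ[F = c]: keep tuples satisfying F = c → {(p, c), (t, c)}
Union: {(a, r), (c, y), (k, w), (n, w), (r, a), (r, d), (t, u)} with {(p, c), (t, c)} → {(a, r), (c, y), (k, w), (n, w), (p, c), (r, a), (r, d), (t, c), (t, u)}
π_{F, A} gives {(a, r), (c, p), (c, t), (d, r), (r, a), (u, t), (w, k), (w, n), (y, c)}.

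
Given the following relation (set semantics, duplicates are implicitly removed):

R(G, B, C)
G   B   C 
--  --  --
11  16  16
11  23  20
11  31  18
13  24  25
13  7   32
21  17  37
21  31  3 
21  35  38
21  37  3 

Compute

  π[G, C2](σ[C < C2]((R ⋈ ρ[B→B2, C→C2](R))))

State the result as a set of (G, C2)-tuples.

ρ[B→B2, C→C2]: schema becomes (G, B2, C2); tuples unchanged.
Joining R and ρ[B→B2, C→C2](R) on G yields {(11, 16, 16, 16, 16), (11, 16, 16, 23, 20), (11, 16, 16, 31, 18), (11, 23, 20, 16, 16), (11, 23, 20, 23, 20), (11, 23, 20, 31, 18), (11, 31, 18, 16, 16), (11, 31, 18, 23, 20), (11, 31, 18, 31, 18), (13, 24, 25, 24, 25), (13, 24, 25, 7, 32), (13, 7, 32, 24, 25), (13, 7, 32, 7, 32), (21, 17, 37, 17, 37), (21, 17, 37, 31, 3), (21, 17, 37, 35, 38), (21, 17, 37, 37, 3), (21, 31, 3, 17, 37), (21, 31, 3, 31, 3), (21, 31, 3, 35, 38), (21, 31, 3, 37, 3), (21, 35, 38, 17, 37), (21, 35, 38, 31, 3), (21, 35, 38, 35, 38), (21, 35, 38, 37, 3), (21, 37, 3, 17, 37), (21, 37, 3, 31, 3), (21, 37, 3, 35, 38), (21, 37, 3, 37, 3)}.
σ[C < C2]: keep tuples satisfying C < C2 → {(11, 16, 16, 23, 20), (11, 16, 16, 31, 18), (11, 31, 18, 23, 20), (13, 24, 25, 7, 32), (21, 17, 37, 35, 38), (21, 31, 3, 17, 37), (21, 31, 3, 35, 38), (21, 37, 3, 17, 37), (21, 37, 3, 35, 38)}
π[G, C2]: project onto (G, C2) (4 duplicate(s) eliminated) → {(11, 18), (11, 20), (13, 32), (21, 37), (21, 38)}

{(11, 18), (11, 20), (13, 32), (21, 37), (21, 38)}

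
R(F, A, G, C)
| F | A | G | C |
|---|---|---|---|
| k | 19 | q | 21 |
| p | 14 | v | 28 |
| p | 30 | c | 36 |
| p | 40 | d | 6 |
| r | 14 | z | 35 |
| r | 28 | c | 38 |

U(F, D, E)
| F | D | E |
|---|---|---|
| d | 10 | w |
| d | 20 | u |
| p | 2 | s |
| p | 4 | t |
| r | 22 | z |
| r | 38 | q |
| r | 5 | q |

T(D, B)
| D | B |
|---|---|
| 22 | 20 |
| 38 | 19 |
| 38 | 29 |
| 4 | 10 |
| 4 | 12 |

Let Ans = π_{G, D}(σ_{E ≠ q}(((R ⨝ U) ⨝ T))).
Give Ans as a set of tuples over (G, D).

{(c, 22), (c, 4), (d, 4), (v, 4), (z, 22)}

R ⋈ U (natural join on F): {(p, 14, v, 28, 2, s), (p, 14, v, 28, 4, t), (p, 30, c, 36, 2, s), (p, 30, c, 36, 4, t), (p, 40, d, 6, 2, s), (p, 40, d, 6, 4, t), (r, 14, z, 35, 22, z), (r, 14, z, 35, 38, q), (r, 14, z, 35, 5, q), (r, 28, c, 38, 22, z), (r, 28, c, 38, 38, q), (r, 28, c, 38, 5, q)}
(R ⨝ U) ⋈ T (natural join on D): {(p, 14, v, 28, 4, t, 10), (p, 14, v, 28, 4, t, 12), (p, 30, c, 36, 4, t, 10), (p, 30, c, 36, 4, t, 12), (p, 40, d, 6, 4, t, 10), (p, 40, d, 6, 4, t, 12), (r, 14, z, 35, 22, z, 20), (r, 14, z, 35, 38, q, 19), (r, 14, z, 35, 38, q, 29), (r, 28, c, 38, 22, z, 20), (r, 28, c, 38, 38, q, 19), (r, 28, c, 38, 38, q, 29)}
σ[E ≠ q]: keep tuples satisfying E ≠ q → {(p, 14, v, 28, 4, t, 10), (p, 14, v, 28, 4, t, 12), (p, 30, c, 36, 4, t, 10), (p, 30, c, 36, 4, t, 12), (p, 40, d, 6, 4, t, 10), (p, 40, d, 6, 4, t, 12), (r, 14, z, 35, 22, z, 20), (r, 28, c, 38, 22, z, 20)}
Keep only column(s) G, D (3 duplicate(s) eliminated): {(c, 22), (c, 4), (d, 4), (v, 4), (z, 22)}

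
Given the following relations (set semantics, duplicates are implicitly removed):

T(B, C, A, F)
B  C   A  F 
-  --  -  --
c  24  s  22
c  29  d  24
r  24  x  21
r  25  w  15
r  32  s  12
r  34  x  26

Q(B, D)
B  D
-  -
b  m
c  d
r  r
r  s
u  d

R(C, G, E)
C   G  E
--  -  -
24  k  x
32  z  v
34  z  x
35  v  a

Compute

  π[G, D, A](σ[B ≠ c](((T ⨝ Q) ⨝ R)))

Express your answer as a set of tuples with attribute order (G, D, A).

{(k, r, x), (k, s, x), (z, r, s), (z, r, x), (z, s, s), (z, s, x)}

Natural join on B: {(c, 24, s, 22, d), (c, 29, d, 24, d), (r, 24, x, 21, r), (r, 24, x, 21, s), (r, 25, w, 15, r), (r, 25, w, 15, s), (r, 32, s, 12, r), (r, 32, s, 12, s), (r, 34, x, 26, r), (r, 34, x, 26, s)}
Natural join on C: {(c, 24, s, 22, d, k, x), (r, 24, x, 21, r, k, x), (r, 24, x, 21, s, k, x), (r, 32, s, 12, r, z, v), (r, 32, s, 12, s, z, v), (r, 34, x, 26, r, z, x), (r, 34, x, 26, s, z, x)}
Filtering on B ≠ c leaves {(r, 24, x, 21, r, k, x), (r, 24, x, 21, s, k, x), (r, 32, s, 12, r, z, v), (r, 32, s, 12, s, z, v), (r, 34, x, 26, r, z, x), (r, 34, x, 26, s, z, x)}.
Projecting to G, D, A: {(k, r, x), (k, s, x), (z, r, s), (z, r, x), (z, s, s), (z, s, x)}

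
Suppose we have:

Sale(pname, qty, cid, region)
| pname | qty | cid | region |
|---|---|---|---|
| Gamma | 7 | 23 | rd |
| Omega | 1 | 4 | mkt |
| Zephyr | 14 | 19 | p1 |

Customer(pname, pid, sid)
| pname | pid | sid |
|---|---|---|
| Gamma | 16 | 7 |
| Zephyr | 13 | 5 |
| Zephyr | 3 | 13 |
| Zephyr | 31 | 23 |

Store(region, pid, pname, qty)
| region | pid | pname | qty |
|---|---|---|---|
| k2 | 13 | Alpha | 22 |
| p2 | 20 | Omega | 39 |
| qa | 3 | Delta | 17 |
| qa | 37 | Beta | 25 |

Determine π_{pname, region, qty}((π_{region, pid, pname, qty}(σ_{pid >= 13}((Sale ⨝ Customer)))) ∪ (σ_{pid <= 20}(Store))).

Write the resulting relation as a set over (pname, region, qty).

{(Alpha, k2, 22), (Delta, qa, 17), (Gamma, rd, 7), (Omega, p2, 39), (Zephyr, p1, 14)}

Natural join on pname: {(Gamma, 7, 23, rd, 16, 7), (Zephyr, 14, 19, p1, 13, 5), (Zephyr, 14, 19, p1, 3, 13), (Zephyr, 14, 19, p1, 31, 23)}
Apply σ_{pid >= 13}; surviving tuples: {(Gamma, 7, 23, rd, 16, 7), (Zephyr, 14, 19, p1, 13, 5), (Zephyr, 14, 19, p1, 31, 23)}
π_{region, pid, pname, qty} gives {(p1, 13, Zephyr, 14), (p1, 31, Zephyr, 14), (rd, 16, Gamma, 7)}.
Apply σ_{pid <= 20}; surviving tuples: {(k2, 13, Alpha, 22), (p2, 20, Omega, 39), (qa, 3, Delta, 17)}
Set union of the two operands is {(k2, 13, Alpha, 22), (p1, 13, Zephyr, 14), (p1, 31, Zephyr, 14), (p2, 20, Omega, 39), (qa, 3, Delta, 17), (rd, 16, Gamma, 7)}.
π_{pname, region, qty} gives {(Alpha, k2, 22), (Delta, qa, 17), (Gamma, rd, 7), (Omega, p2, 39), (Zephyr, p1, 14)} (1 duplicate(s) eliminated).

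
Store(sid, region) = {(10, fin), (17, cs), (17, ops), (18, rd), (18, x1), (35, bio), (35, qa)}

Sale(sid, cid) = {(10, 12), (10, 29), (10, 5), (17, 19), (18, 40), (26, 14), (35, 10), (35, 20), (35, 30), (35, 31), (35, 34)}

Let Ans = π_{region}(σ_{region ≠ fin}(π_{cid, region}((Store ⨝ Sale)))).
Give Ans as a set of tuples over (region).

Joining Store and Sale on sid yields {(10, fin, 12), (10, fin, 29), (10, fin, 5), (17, cs, 19), (17, ops, 19), (18, rd, 40), (18, x1, 40), (35, bio, 10), (35, bio, 20), (35, bio, 30), (35, bio, 31), (35, bio, 34), (35, qa, 10), (35, qa, 20), (35, qa, 30), (35, qa, 31), (35, qa, 34)}.
Keep only column(s) cid, region: {(10, bio), (10, qa), (12, fin), (19, cs), (19, ops), (20, bio), (20, qa), (29, fin), (30, bio), (30, qa), (31, bio), (31, qa), (34, bio), (34, qa), (40, rd), (40, x1), (5, fin)}
Apply σ_{region ≠ fin}; surviving tuples: {(10, bio), (10, qa), (19, cs), (19, ops), (20, bio), (20, qa), (30, bio), (30, qa), (31, bio), (31, qa), (34, bio), (34, qa), (40, rd), (40, x1)}
Keep only column(s) region (8 duplicate(s) eliminated): {bio, cs, ops, qa, rd, x1}

{bio, cs, ops, qa, rd, x1}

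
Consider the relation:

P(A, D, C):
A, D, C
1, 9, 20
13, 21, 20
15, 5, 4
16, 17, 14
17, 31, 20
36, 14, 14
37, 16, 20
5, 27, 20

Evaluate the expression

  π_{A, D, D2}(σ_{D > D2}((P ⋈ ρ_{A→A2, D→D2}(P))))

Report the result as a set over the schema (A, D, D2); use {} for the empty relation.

ρ[A→A2, D→D2]: schema becomes (A2, D2, C); tuples unchanged.
P ⋈ ρ_{A→A2, D→D2}(P) (natural join on C): {(1, 9, 20, 1, 9), (1, 9, 20, 13, 21), (1, 9, 20, 17, 31), (1, 9, 20, 37, 16), (1, 9, 20, 5, 27), (13, 21, 20, 1, 9), (13, 21, 20, 13, 21), (13, 21, 20, 17, 31), (13, 21, 20, 37, 16), (13, 21, 20, 5, 27), (15, 5, 4, 15, 5), (16, 17, 14, 16, 17), (16, 17, 14, 36, 14), (17, 31, 20, 1, 9), (17, 31, 20, 13, 21), (17, 31, 20, 17, 31), (17, 31, 20, 37, 16), (17, 31, 20, 5, 27), (36, 14, 14, 16, 17), (36, 14, 14, 36, 14), (37, 16, 20, 1, 9), (37, 16, 20, 13, 21), (37, 16, 20, 17, 31), (37, 16, 20, 37, 16), (37, 16, 20, 5, 27), (5, 27, 20, 1, 9), (5, 27, 20, 13, 21), (5, 27, 20, 17, 31), (5, 27, 20, 37, 16), (5, 27, 20, 5, 27)}
Filtering on D > D2 leaves {(13, 21, 20, 1, 9), (13, 21, 20, 37, 16), (16, 17, 14, 36, 14), (17, 31, 20, 1, 9), (17, 31, 20, 13, 21), (17, 31, 20, 37, 16), (17, 31, 20, 5, 27), (37, 16, 20, 1, 9), (5, 27, 20, 1, 9), (5, 27, 20, 13, 21), (5, 27, 20, 37, 16)}.
π_{A, D, D2} gives {(13, 21, 16), (13, 21, 9), (16, 17, 14), (17, 31, 16), (17, 31, 21), (17, 31, 27), (17, 31, 9), (37, 16, 9), (5, 27, 16), (5, 27, 21), (5, 27, 9)}.

{(13, 21, 16), (13, 21, 9), (16, 17, 14), (17, 31, 16), (17, 31, 21), (17, 31, 27), (17, 31, 9), (37, 16, 9), (5, 27, 16), (5, 27, 21), (5, 27, 9)}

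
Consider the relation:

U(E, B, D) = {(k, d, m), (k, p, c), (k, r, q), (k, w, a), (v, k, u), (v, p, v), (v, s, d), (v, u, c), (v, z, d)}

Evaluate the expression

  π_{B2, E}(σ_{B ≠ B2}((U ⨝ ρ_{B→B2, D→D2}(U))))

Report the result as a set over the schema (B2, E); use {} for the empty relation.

{(d, k), (k, v), (p, k), (p, v), (r, k), (s, v), (u, v), (w, k), (z, v)}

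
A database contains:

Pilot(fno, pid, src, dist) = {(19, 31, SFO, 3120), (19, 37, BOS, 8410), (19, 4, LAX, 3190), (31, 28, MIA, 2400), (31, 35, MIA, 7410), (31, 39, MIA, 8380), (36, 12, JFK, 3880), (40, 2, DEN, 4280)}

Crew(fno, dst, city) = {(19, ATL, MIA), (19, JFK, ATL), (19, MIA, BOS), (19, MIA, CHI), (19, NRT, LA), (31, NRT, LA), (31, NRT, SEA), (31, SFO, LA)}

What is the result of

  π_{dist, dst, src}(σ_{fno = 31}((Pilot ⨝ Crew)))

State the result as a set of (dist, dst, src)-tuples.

{(2400, NRT, MIA), (2400, SFO, MIA), (7410, NRT, MIA), (7410, SFO, MIA), (8380, NRT, MIA), (8380, SFO, MIA)}

Joining Pilot and Crew on fno yields {(19, 31, SFO, 3120, ATL, MIA), (19, 31, SFO, 3120, JFK, ATL), (19, 31, SFO, 3120, MIA, BOS), (19, 31, SFO, 3120, MIA, CHI), (19, 31, SFO, 3120, NRT, LA), (19, 37, BOS, 8410, ATL, MIA), (19, 37, BOS, 8410, JFK, ATL), (19, 37, BOS, 8410, MIA, BOS), (19, 37, BOS, 8410, MIA, CHI), (19, 37, BOS, 8410, NRT, LA), (19, 4, LAX, 3190, ATL, MIA), (19, 4, LAX, 3190, JFK, ATL), (19, 4, LAX, 3190, MIA, BOS), (19, 4, LAX, 3190, MIA, CHI), (19, 4, LAX, 3190, NRT, LA), (31, 28, MIA, 2400, NRT, LA), (31, 28, MIA, 2400, NRT, SEA), (31, 28, MIA, 2400, SFO, LA), (31, 35, MIA, 7410, NRT, LA), (31, 35, MIA, 7410, NRT, SEA), (31, 35, MIA, 7410, SFO, LA), (31, 39, MIA, 8380, NRT, LA), (31, 39, MIA, 8380, NRT, SEA), (31, 39, MIA, 8380, SFO, LA)}.
Apply σ_{fno = 31}; surviving tuples: {(31, 28, MIA, 2400, NRT, LA), (31, 28, MIA, 2400, NRT, SEA), (31, 28, MIA, 2400, SFO, LA), (31, 35, MIA, 7410, NRT, LA), (31, 35, MIA, 7410, NRT, SEA), (31, 35, MIA, 7410, SFO, LA), (31, 39, MIA, 8380, NRT, LA), (31, 39, MIA, 8380, NRT, SEA), (31, 39, MIA, 8380, SFO, LA)}
π_{dist, dst, src} gives {(2400, NRT, MIA), (2400, SFO, MIA), (7410, NRT, MIA), (7410, SFO, MIA), (8380, NRT, MIA), (8380, SFO, MIA)} (3 duplicate(s) eliminated).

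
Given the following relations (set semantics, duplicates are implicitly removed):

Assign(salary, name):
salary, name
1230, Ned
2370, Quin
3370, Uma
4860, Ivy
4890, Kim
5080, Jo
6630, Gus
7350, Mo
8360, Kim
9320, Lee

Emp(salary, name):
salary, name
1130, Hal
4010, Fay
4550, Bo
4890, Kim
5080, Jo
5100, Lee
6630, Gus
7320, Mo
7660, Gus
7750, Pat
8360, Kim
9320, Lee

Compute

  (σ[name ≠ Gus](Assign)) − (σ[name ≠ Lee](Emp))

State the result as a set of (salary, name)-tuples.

{(1230, Ned), (2370, Quin), (3370, Uma), (4860, Ivy), (7350, Mo), (9320, Lee)}

Apply σ_{name ≠ Gus}; surviving tuples: {(1230, Ned), (2370, Quin), (3370, Uma), (4860, Ivy), (4890, Kim), (5080, Jo), (7350, Mo), (8360, Kim), (9320, Lee)}
Apply σ_{name ≠ Lee}; surviving tuples: {(1130, Hal), (4010, Fay), (4550, Bo), (4890, Kim), (5080, Jo), (6630, Gus), (7320, Mo), (7660, Gus), (7750, Pat), (8360, Kim)}
Set difference of the two operands is {(1230, Ned), (2370, Quin), (3370, Uma), (4860, Ivy), (7350, Mo), (9320, Lee)}.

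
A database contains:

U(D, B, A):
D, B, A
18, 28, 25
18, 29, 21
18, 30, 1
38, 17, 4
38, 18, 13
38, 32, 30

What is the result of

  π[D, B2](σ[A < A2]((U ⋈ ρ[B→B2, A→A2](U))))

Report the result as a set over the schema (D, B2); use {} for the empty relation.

{(18, 28), (18, 29), (38, 18), (38, 32)}

ρ[B→B2, A→A2]: schema becomes (D, B2, A2); tuples unchanged.
Joining U and ρ[B→B2, A→A2](U) on D yields {(18, 28, 25, 28, 25), (18, 28, 25, 29, 21), (18, 28, 25, 30, 1), (18, 29, 21, 28, 25), (18, 29, 21, 29, 21), (18, 29, 21, 30, 1), (18, 30, 1, 28, 25), (18, 30, 1, 29, 21), (18, 30, 1, 30, 1), (38, 17, 4, 17, 4), (38, 17, 4, 18, 13), (38, 17, 4, 32, 30), (38, 18, 13, 17, 4), (38, 18, 13, 18, 13), (38, 18, 13, 32, 30), (38, 32, 30, 17, 4), (38, 32, 30, 18, 13), (38, 32, 30, 32, 30)}.
Selection A < A2: {(18, 29, 21, 28, 25), (18, 30, 1, 28, 25), (18, 30, 1, 29, 21), (38, 17, 4, 18, 13), (38, 17, 4, 32, 30), (38, 18, 13, 32, 30)}
π_{D, B2} gives {(18, 28), (18, 29), (38, 18), (38, 32)} (2 duplicate(s) eliminated).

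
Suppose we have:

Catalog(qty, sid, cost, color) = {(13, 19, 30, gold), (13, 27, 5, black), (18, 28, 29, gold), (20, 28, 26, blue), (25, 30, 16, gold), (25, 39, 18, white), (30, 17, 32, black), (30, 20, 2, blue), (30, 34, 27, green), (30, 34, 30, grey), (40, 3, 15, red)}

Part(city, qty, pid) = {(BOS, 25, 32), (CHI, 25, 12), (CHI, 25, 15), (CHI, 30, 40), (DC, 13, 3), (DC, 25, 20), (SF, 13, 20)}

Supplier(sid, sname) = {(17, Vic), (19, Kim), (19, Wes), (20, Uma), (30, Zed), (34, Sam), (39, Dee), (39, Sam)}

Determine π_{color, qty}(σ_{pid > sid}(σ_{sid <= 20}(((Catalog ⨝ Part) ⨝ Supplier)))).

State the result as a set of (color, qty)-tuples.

{(black, 30), (blue, 30), (gold, 13)}

Catalog ⋈ Part (natural join on qty): {(13, 19, 30, gold, DC, 3), (13, 19, 30, gold, SF, 20), (13, 27, 5, black, DC, 3), (13, 27, 5, black, SF, 20), (25, 30, 16, gold, BOS, 32), (25, 30, 16, gold, CHI, 12), (25, 30, 16, gold, CHI, 15), (25, 30, 16, gold, DC, 20), (25, 39, 18, white, BOS, 32), (25, 39, 18, white, CHI, 12), (25, 39, 18, white, CHI, 15), (25, 39, 18, white, DC, 20), (30, 17, 32, black, CHI, 40), (30, 20, 2, blue, CHI, 40), (30, 34, 27, green, CHI, 40), (30, 34, 30, grey, CHI, 40)}
(Catalog ⨝ Part) ⋈ Supplier (natural join on sid): {(13, 19, 30, gold, DC, 3, Kim), (13, 19, 30, gold, DC, 3, Wes), (13, 19, 30, gold, SF, 20, Kim), (13, 19, 30, gold, SF, 20, Wes), (25, 30, 16, gold, BOS, 32, Zed), (25, 30, 16, gold, CHI, 12, Zed), (25, 30, 16, gold, CHI, 15, Zed), (25, 30, 16, gold, DC, 20, Zed), (25, 39, 18, white, BOS, 32, Dee), (25, 39, 18, white, BOS, 32, Sam), (25, 39, 18, white, CHI, 12, Dee), (25, 39, 18, white, CHI, 12, Sam), (25, 39, 18, white, CHI, 15, Dee), (25, 39, 18, white, CHI, 15, Sam), (25, 39, 18, white, DC, 20, Dee), (25, 39, 18, white, DC, 20, Sam), (30, 17, 32, black, CHI, 40, Vic), (30, 20, 2, blue, CHI, 40, Uma), (30, 34, 27, green, CHI, 40, Sam), (30, 34, 30, grey, CHI, 40, Sam)}
Selection sid <= 20: {(13, 19, 30, gold, DC, 3, Kim), (13, 19, 30, gold, DC, 3, Wes), (13, 19, 30, gold, SF, 20, Kim), (13, 19, 30, gold, SF, 20, Wes), (30, 17, 32, black, CHI, 40, Vic), (30, 20, 2, blue, CHI, 40, Uma)}
Selection pid > sid: {(13, 19, 30, gold, SF, 20, Kim), (13, 19, 30, gold, SF, 20, Wes), (30, 17, 32, black, CHI, 40, Vic), (30, 20, 2, blue, CHI, 40, Uma)}
π[color, qty]: project onto (color, qty) (1 duplicate(s) eliminated) → {(black, 30), (blue, 30), (gold, 13)}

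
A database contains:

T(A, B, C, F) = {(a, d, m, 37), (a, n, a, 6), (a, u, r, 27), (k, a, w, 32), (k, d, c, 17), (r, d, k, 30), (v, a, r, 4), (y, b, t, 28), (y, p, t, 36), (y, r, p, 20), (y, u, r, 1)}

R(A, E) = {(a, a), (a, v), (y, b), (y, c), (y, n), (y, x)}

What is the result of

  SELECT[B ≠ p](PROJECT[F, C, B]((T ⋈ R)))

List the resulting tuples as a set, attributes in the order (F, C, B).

{(1, r, u), (20, p, r), (27, r, u), (28, t, b), (37, m, d), (6, a, n)}

Joining T and R on A yields {(a, d, m, 37, a), (a, d, m, 37, v), (a, n, a, 6, a), (a, n, a, 6, v), (a, u, r, 27, a), (a, u, r, 27, v), (y, b, t, 28, b), (y, b, t, 28, c), (y, b, t, 28, n), (y, b, t, 28, x), (y, p, t, 36, b), (y, p, t, 36, c), (y, p, t, 36, n), (y, p, t, 36, x), (y, r, p, 20, b), (y, r, p, 20, c), (y, r, p, 20, n), (y, r, p, 20, x), (y, u, r, 1, b), (y, u, r, 1, c), (y, u, r, 1, n), (y, u, r, 1, x)}.
Projecting to F, C, B (15 duplicate(s) eliminated): {(1, r, u), (20, p, r), (27, r, u), (28, t, b), (36, t, p), (37, m, d), (6, a, n)}
Filtering on B ≠ p leaves {(1, r, u), (20, p, r), (27, r, u), (28, t, b), (37, m, d), (6, a, n)}.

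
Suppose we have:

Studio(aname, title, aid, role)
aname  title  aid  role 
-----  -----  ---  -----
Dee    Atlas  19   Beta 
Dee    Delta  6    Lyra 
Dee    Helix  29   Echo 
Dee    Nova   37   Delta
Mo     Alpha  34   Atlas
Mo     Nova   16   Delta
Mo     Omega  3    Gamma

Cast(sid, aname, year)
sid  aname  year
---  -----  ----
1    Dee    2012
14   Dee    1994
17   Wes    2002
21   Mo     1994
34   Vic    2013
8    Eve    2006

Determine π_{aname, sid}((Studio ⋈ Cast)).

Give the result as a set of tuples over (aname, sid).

{(Dee, 1), (Dee, 14), (Mo, 21)}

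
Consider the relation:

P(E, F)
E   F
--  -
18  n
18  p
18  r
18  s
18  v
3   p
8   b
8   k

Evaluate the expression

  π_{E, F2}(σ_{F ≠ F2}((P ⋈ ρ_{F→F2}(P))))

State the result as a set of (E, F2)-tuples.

{(18, n), (18, p), (18, r), (18, s), (18, v), (8, b), (8, k)}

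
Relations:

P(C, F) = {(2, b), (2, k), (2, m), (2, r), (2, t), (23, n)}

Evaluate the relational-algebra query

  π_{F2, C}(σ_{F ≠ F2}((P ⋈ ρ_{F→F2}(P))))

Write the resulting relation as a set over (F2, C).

ρ[F→F2]: schema becomes (C, F2); tuples unchanged.
Joining P and ρ_{F→F2}(P) on C yields {(2, b, b), (2, b, k), (2, b, m), (2, b, r), (2, b, t), (2, k, b), (2, k, k), (2, k, m), (2, k, r), (2, k, t), (2, m, b), (2, m, k), (2, m, m), (2, m, r), (2, m, t), (2, r, b), (2, r, k), (2, r, m), (2, r, r), (2, r, t), (2, t, b), (2, t, k), (2, t, m), (2, t, r), (2, t, t), (23, n, n)}.
Apply σ_{F ≠ F2}; surviving tuples: {(2, b, k), (2, b, m), (2, b, r), (2, b, t), (2, k, b), (2, k, m), (2, k, r), (2, k, t), (2, m, b), (2, m, k), (2, m, r), (2, m, t), (2, r, b), (2, r, k), (2, r, m), (2, r, t), (2, t, b), (2, t, k), (2, t, m), (2, t, r)}
Keep only column(s) F2, C (15 duplicate(s) eliminated): {(b, 2), (k, 2), (m, 2), (r, 2), (t, 2)}

{(b, 2), (k, 2), (m, 2), (r, 2), (t, 2)}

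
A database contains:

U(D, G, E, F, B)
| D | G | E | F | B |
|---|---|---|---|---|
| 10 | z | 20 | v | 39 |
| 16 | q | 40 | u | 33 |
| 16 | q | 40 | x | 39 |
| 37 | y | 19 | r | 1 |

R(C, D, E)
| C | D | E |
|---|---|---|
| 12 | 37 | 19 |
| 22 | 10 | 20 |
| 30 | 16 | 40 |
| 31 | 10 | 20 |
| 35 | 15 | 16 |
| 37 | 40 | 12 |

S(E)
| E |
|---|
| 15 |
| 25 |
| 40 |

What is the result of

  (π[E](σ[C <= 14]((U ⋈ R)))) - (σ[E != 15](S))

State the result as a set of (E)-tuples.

{19}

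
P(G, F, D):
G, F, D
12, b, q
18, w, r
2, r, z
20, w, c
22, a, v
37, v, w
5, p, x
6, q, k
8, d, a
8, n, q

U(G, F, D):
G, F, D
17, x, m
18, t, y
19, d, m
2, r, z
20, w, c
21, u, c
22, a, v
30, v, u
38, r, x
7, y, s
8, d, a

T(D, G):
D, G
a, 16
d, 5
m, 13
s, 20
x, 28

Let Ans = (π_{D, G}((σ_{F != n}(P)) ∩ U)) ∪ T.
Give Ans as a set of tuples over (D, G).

Apply σ_{F != n}; surviving tuples: {(12, b, q), (18, w, r), (2, r, z), (20, w, c), (22, a, v), (37, v, w), (5, p, x), (6, q, k), (8, d, a)}
Set intersection of the two operands is {(2, r, z), (20, w, c), (22, a, v), (8, d, a)}.
Keep only column(s) D, G: {(a, 8), (c, 20), (v, 22), (z, 2)}
Set union of the two operands is {(a, 16), (a, 8), (c, 20), (d, 5), (m, 13), (s, 20), (v, 22), (x, 28), (z, 2)}.

{(a, 16), (a, 8), (c, 20), (d, 5), (m, 13), (s, 20), (v, 22), (x, 28), (z, 2)}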